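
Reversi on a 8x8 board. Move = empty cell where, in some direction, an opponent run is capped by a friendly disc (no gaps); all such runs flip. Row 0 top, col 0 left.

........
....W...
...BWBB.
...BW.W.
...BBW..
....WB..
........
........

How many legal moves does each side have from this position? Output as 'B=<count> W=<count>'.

-- B to move --
(0,3): flips 1 -> legal
(0,4): flips 3 -> legal
(0,5): flips 1 -> legal
(1,3): no bracket -> illegal
(1,5): flips 1 -> legal
(2,7): no bracket -> illegal
(3,5): flips 2 -> legal
(3,7): no bracket -> illegal
(4,6): flips 2 -> legal
(4,7): flips 1 -> legal
(5,3): flips 1 -> legal
(5,6): flips 2 -> legal
(6,3): no bracket -> illegal
(6,4): flips 1 -> legal
(6,5): flips 1 -> legal
B mobility = 11
-- W to move --
(1,2): flips 1 -> legal
(1,3): no bracket -> illegal
(1,5): no bracket -> illegal
(1,6): flips 2 -> legal
(1,7): no bracket -> illegal
(2,2): flips 1 -> legal
(2,7): flips 2 -> legal
(3,2): flips 3 -> legal
(3,5): no bracket -> illegal
(3,7): no bracket -> illegal
(4,2): flips 3 -> legal
(4,6): no bracket -> illegal
(5,2): flips 1 -> legal
(5,3): no bracket -> illegal
(5,6): flips 1 -> legal
(6,4): no bracket -> illegal
(6,5): flips 1 -> legal
(6,6): no bracket -> illegal
W mobility = 9

Answer: B=11 W=9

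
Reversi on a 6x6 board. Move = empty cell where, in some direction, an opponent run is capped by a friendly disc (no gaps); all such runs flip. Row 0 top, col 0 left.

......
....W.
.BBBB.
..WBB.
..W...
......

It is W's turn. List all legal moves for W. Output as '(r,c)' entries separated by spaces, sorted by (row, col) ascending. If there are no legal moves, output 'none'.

(1,0): flips 1 -> legal
(1,1): no bracket -> illegal
(1,2): flips 1 -> legal
(1,3): no bracket -> illegal
(1,5): flips 2 -> legal
(2,0): no bracket -> illegal
(2,5): no bracket -> illegal
(3,0): no bracket -> illegal
(3,1): no bracket -> illegal
(3,5): flips 2 -> legal
(4,3): no bracket -> illegal
(4,4): flips 2 -> legal
(4,5): no bracket -> illegal

Answer: (1,0) (1,2) (1,5) (3,5) (4,4)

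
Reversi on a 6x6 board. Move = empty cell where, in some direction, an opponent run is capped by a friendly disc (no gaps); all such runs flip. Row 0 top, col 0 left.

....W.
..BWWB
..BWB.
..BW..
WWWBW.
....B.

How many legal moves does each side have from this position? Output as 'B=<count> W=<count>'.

-- B to move --
(0,2): flips 1 -> legal
(0,3): flips 3 -> legal
(0,5): flips 2 -> legal
(2,5): no bracket -> illegal
(3,0): no bracket -> illegal
(3,1): no bracket -> illegal
(3,4): flips 3 -> legal
(3,5): no bracket -> illegal
(4,5): flips 1 -> legal
(5,0): flips 1 -> legal
(5,1): flips 2 -> legal
(5,2): flips 1 -> legal
(5,3): no bracket -> illegal
(5,5): flips 2 -> legal
B mobility = 9
-- W to move --
(0,1): flips 1 -> legal
(0,2): flips 3 -> legal
(0,3): no bracket -> illegal
(0,5): no bracket -> illegal
(1,1): flips 2 -> legal
(2,1): flips 1 -> legal
(2,5): flips 1 -> legal
(3,1): flips 2 -> legal
(3,4): flips 1 -> legal
(3,5): flips 1 -> legal
(4,5): no bracket -> illegal
(5,2): no bracket -> illegal
(5,3): flips 1 -> legal
(5,5): no bracket -> illegal
W mobility = 9

Answer: B=9 W=9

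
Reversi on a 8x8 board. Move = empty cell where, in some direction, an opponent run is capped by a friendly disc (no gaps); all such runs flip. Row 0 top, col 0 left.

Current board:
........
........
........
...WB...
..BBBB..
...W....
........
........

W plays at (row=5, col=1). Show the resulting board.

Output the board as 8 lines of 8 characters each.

Place W at (5,1); scan 8 dirs for brackets.
Dir NW: first cell '.' (not opp) -> no flip
Dir N: first cell '.' (not opp) -> no flip
Dir NE: opp run (4,2) capped by W -> flip
Dir W: first cell '.' (not opp) -> no flip
Dir E: first cell '.' (not opp) -> no flip
Dir SW: first cell '.' (not opp) -> no flip
Dir S: first cell '.' (not opp) -> no flip
Dir SE: first cell '.' (not opp) -> no flip
All flips: (4,2)

Answer: ........
........
........
...WB...
..WBBB..
.W.W....
........
........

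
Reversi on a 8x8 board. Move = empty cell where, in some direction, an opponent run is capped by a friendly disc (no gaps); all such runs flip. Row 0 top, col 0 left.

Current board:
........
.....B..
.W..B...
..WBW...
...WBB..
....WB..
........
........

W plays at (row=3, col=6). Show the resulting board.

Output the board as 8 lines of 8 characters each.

Place W at (3,6); scan 8 dirs for brackets.
Dir NW: first cell '.' (not opp) -> no flip
Dir N: first cell '.' (not opp) -> no flip
Dir NE: first cell '.' (not opp) -> no flip
Dir W: first cell '.' (not opp) -> no flip
Dir E: first cell '.' (not opp) -> no flip
Dir SW: opp run (4,5) capped by W -> flip
Dir S: first cell '.' (not opp) -> no flip
Dir SE: first cell '.' (not opp) -> no flip
All flips: (4,5)

Answer: ........
.....B..
.W..B...
..WBW.W.
...WBW..
....WB..
........
........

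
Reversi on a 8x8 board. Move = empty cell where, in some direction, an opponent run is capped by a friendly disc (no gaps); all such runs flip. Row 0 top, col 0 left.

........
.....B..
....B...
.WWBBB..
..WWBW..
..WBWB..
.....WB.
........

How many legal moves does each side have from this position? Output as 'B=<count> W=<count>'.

-- B to move --
(2,0): flips 2 -> legal
(2,1): no bracket -> illegal
(2,2): no bracket -> illegal
(2,3): no bracket -> illegal
(3,0): flips 2 -> legal
(3,6): no bracket -> illegal
(4,0): no bracket -> illegal
(4,1): flips 2 -> legal
(4,6): flips 1 -> legal
(5,1): flips 2 -> legal
(5,6): flips 1 -> legal
(6,1): flips 2 -> legal
(6,2): no bracket -> illegal
(6,3): no bracket -> illegal
(6,4): flips 2 -> legal
(7,4): no bracket -> illegal
(7,5): flips 1 -> legal
(7,6): no bracket -> illegal
B mobility = 9
-- W to move --
(0,4): no bracket -> illegal
(0,5): no bracket -> illegal
(0,6): flips 3 -> legal
(1,3): no bracket -> illegal
(1,4): flips 3 -> legal
(1,6): no bracket -> illegal
(2,2): no bracket -> illegal
(2,3): flips 2 -> legal
(2,5): flips 2 -> legal
(2,6): no bracket -> illegal
(3,6): flips 3 -> legal
(4,6): no bracket -> illegal
(5,6): flips 1 -> legal
(5,7): no bracket -> illegal
(6,2): no bracket -> illegal
(6,3): flips 1 -> legal
(6,4): flips 1 -> legal
(6,7): flips 1 -> legal
(7,5): no bracket -> illegal
(7,6): no bracket -> illegal
(7,7): no bracket -> illegal
W mobility = 9

Answer: B=9 W=9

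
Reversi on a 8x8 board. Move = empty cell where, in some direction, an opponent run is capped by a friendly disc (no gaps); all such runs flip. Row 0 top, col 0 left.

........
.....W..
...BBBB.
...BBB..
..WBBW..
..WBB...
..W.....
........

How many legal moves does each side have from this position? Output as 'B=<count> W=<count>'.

-- B to move --
(0,4): flips 1 -> legal
(0,5): flips 1 -> legal
(0,6): flips 1 -> legal
(1,4): no bracket -> illegal
(1,6): no bracket -> illegal
(3,1): flips 1 -> legal
(3,2): no bracket -> illegal
(3,6): flips 1 -> legal
(4,1): flips 1 -> legal
(4,6): flips 1 -> legal
(5,1): flips 2 -> legal
(5,5): flips 1 -> legal
(5,6): flips 1 -> legal
(6,1): flips 1 -> legal
(6,3): no bracket -> illegal
(7,1): flips 1 -> legal
(7,2): no bracket -> illegal
(7,3): no bracket -> illegal
B mobility = 12
-- W to move --
(1,2): flips 2 -> legal
(1,3): no bracket -> illegal
(1,4): no bracket -> illegal
(1,6): flips 3 -> legal
(1,7): flips 4 -> legal
(2,2): no bracket -> illegal
(2,7): no bracket -> illegal
(3,2): no bracket -> illegal
(3,6): no bracket -> illegal
(3,7): flips 1 -> legal
(4,6): no bracket -> illegal
(5,5): flips 2 -> legal
(6,3): flips 1 -> legal
(6,4): flips 1 -> legal
(6,5): no bracket -> illegal
W mobility = 7

Answer: B=12 W=7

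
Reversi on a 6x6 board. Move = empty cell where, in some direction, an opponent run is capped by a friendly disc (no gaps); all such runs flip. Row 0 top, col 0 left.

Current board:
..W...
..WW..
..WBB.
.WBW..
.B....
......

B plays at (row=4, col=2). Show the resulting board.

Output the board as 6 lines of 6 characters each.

Answer: ..W...
..WW..
..WBB.
.WBB..
.BB...
......

Derivation:
Place B at (4,2); scan 8 dirs for brackets.
Dir NW: opp run (3,1), next='.' -> no flip
Dir N: first cell 'B' (not opp) -> no flip
Dir NE: opp run (3,3) capped by B -> flip
Dir W: first cell 'B' (not opp) -> no flip
Dir E: first cell '.' (not opp) -> no flip
Dir SW: first cell '.' (not opp) -> no flip
Dir S: first cell '.' (not opp) -> no flip
Dir SE: first cell '.' (not opp) -> no flip
All flips: (3,3)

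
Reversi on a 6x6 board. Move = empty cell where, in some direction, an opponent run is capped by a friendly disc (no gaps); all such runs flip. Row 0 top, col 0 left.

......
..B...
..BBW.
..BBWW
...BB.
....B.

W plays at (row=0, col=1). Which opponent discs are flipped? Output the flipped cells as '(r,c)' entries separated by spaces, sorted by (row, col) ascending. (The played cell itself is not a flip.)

Answer: (1,2) (2,3)

Derivation:
Dir NW: edge -> no flip
Dir N: edge -> no flip
Dir NE: edge -> no flip
Dir W: first cell '.' (not opp) -> no flip
Dir E: first cell '.' (not opp) -> no flip
Dir SW: first cell '.' (not opp) -> no flip
Dir S: first cell '.' (not opp) -> no flip
Dir SE: opp run (1,2) (2,3) capped by W -> flip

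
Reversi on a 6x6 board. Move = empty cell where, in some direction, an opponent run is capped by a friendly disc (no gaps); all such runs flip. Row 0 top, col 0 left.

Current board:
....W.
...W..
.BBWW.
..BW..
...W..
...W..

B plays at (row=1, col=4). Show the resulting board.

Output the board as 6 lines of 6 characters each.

Answer: ....W.
...WB.
.BBBW.
..BW..
...W..
...W..

Derivation:
Place B at (1,4); scan 8 dirs for brackets.
Dir NW: first cell '.' (not opp) -> no flip
Dir N: opp run (0,4), next=edge -> no flip
Dir NE: first cell '.' (not opp) -> no flip
Dir W: opp run (1,3), next='.' -> no flip
Dir E: first cell '.' (not opp) -> no flip
Dir SW: opp run (2,3) capped by B -> flip
Dir S: opp run (2,4), next='.' -> no flip
Dir SE: first cell '.' (not opp) -> no flip
All flips: (2,3)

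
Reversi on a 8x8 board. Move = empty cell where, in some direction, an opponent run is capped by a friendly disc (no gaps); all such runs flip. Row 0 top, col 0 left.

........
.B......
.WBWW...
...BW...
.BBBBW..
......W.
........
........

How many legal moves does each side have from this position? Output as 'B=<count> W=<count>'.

Answer: B=8 W=7

Derivation:
-- B to move --
(1,0): no bracket -> illegal
(1,2): no bracket -> illegal
(1,3): flips 1 -> legal
(1,4): flips 2 -> legal
(1,5): flips 1 -> legal
(2,0): flips 1 -> legal
(2,5): flips 3 -> legal
(3,0): no bracket -> illegal
(3,1): flips 1 -> legal
(3,2): no bracket -> illegal
(3,5): flips 1 -> legal
(3,6): no bracket -> illegal
(4,6): flips 1 -> legal
(4,7): no bracket -> illegal
(5,4): no bracket -> illegal
(5,5): no bracket -> illegal
(5,7): no bracket -> illegal
(6,5): no bracket -> illegal
(6,6): no bracket -> illegal
(6,7): no bracket -> illegal
B mobility = 8
-- W to move --
(0,0): no bracket -> illegal
(0,1): flips 1 -> legal
(0,2): no bracket -> illegal
(1,0): no bracket -> illegal
(1,2): no bracket -> illegal
(1,3): no bracket -> illegal
(2,0): no bracket -> illegal
(3,0): no bracket -> illegal
(3,1): no bracket -> illegal
(3,2): flips 1 -> legal
(3,5): no bracket -> illegal
(4,0): flips 4 -> legal
(5,0): no bracket -> illegal
(5,1): flips 2 -> legal
(5,2): flips 1 -> legal
(5,3): flips 2 -> legal
(5,4): flips 1 -> legal
(5,5): no bracket -> illegal
W mobility = 7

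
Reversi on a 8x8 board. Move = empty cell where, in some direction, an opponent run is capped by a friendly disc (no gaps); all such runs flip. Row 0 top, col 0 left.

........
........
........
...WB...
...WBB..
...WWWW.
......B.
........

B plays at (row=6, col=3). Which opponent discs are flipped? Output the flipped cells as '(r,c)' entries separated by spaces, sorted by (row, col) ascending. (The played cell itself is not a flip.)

Answer: (5,4)

Derivation:
Dir NW: first cell '.' (not opp) -> no flip
Dir N: opp run (5,3) (4,3) (3,3), next='.' -> no flip
Dir NE: opp run (5,4) capped by B -> flip
Dir W: first cell '.' (not opp) -> no flip
Dir E: first cell '.' (not opp) -> no flip
Dir SW: first cell '.' (not opp) -> no flip
Dir S: first cell '.' (not opp) -> no flip
Dir SE: first cell '.' (not opp) -> no flip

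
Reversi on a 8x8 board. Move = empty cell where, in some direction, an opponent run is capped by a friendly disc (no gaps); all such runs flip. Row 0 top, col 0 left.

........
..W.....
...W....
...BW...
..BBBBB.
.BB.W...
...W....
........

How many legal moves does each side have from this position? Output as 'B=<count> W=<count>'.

-- B to move --
(0,1): flips 3 -> legal
(0,2): no bracket -> illegal
(0,3): no bracket -> illegal
(1,1): no bracket -> illegal
(1,3): flips 1 -> legal
(1,4): no bracket -> illegal
(2,1): no bracket -> illegal
(2,2): no bracket -> illegal
(2,4): flips 1 -> legal
(2,5): flips 1 -> legal
(3,2): no bracket -> illegal
(3,5): flips 1 -> legal
(5,3): no bracket -> illegal
(5,5): no bracket -> illegal
(6,2): no bracket -> illegal
(6,4): flips 1 -> legal
(6,5): flips 1 -> legal
(7,2): flips 2 -> legal
(7,3): no bracket -> illegal
(7,4): flips 1 -> legal
B mobility = 9
-- W to move --
(2,2): no bracket -> illegal
(2,4): no bracket -> illegal
(3,1): no bracket -> illegal
(3,2): flips 2 -> legal
(3,5): no bracket -> illegal
(3,6): flips 1 -> legal
(3,7): no bracket -> illegal
(4,0): no bracket -> illegal
(4,1): flips 1 -> legal
(4,7): no bracket -> illegal
(5,0): no bracket -> illegal
(5,3): flips 2 -> legal
(5,5): no bracket -> illegal
(5,6): flips 1 -> legal
(5,7): no bracket -> illegal
(6,0): no bracket -> illegal
(6,1): flips 2 -> legal
(6,2): no bracket -> illegal
W mobility = 6

Answer: B=9 W=6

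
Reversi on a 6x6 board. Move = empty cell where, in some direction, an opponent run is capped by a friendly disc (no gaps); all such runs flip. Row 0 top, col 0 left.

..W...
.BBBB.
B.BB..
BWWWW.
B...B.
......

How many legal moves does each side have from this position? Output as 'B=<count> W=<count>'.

Answer: B=6 W=8

Derivation:
-- B to move --
(0,1): no bracket -> illegal
(0,3): no bracket -> illegal
(2,1): no bracket -> illegal
(2,4): flips 1 -> legal
(2,5): no bracket -> illegal
(3,5): flips 4 -> legal
(4,1): flips 1 -> legal
(4,2): flips 2 -> legal
(4,3): flips 1 -> legal
(4,5): flips 1 -> legal
B mobility = 6
-- W to move --
(0,0): flips 2 -> legal
(0,1): flips 2 -> legal
(0,3): flips 2 -> legal
(0,4): flips 2 -> legal
(0,5): flips 2 -> legal
(1,0): no bracket -> illegal
(1,5): no bracket -> illegal
(2,1): no bracket -> illegal
(2,4): flips 1 -> legal
(2,5): no bracket -> illegal
(3,5): no bracket -> illegal
(4,1): no bracket -> illegal
(4,3): no bracket -> illegal
(4,5): no bracket -> illegal
(5,0): no bracket -> illegal
(5,1): no bracket -> illegal
(5,3): no bracket -> illegal
(5,4): flips 1 -> legal
(5,5): flips 1 -> legal
W mobility = 8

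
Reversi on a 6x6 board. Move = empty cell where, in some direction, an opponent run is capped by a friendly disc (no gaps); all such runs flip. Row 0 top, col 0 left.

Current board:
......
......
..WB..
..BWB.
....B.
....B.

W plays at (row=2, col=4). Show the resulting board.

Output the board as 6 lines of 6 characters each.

Place W at (2,4); scan 8 dirs for brackets.
Dir NW: first cell '.' (not opp) -> no flip
Dir N: first cell '.' (not opp) -> no flip
Dir NE: first cell '.' (not opp) -> no flip
Dir W: opp run (2,3) capped by W -> flip
Dir E: first cell '.' (not opp) -> no flip
Dir SW: first cell 'W' (not opp) -> no flip
Dir S: opp run (3,4) (4,4) (5,4), next=edge -> no flip
Dir SE: first cell '.' (not opp) -> no flip
All flips: (2,3)

Answer: ......
......
..WWW.
..BWB.
....B.
....B.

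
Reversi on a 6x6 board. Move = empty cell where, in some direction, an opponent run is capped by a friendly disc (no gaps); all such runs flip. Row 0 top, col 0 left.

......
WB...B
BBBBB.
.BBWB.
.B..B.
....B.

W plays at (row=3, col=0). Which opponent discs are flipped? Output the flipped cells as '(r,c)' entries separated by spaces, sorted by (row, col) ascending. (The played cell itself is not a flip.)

Answer: (2,0) (3,1) (3,2)

Derivation:
Dir NW: edge -> no flip
Dir N: opp run (2,0) capped by W -> flip
Dir NE: opp run (2,1), next='.' -> no flip
Dir W: edge -> no flip
Dir E: opp run (3,1) (3,2) capped by W -> flip
Dir SW: edge -> no flip
Dir S: first cell '.' (not opp) -> no flip
Dir SE: opp run (4,1), next='.' -> no flip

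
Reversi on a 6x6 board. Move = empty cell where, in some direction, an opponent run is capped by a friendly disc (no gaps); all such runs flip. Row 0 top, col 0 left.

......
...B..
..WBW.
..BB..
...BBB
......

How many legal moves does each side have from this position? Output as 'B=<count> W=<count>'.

-- B to move --
(1,1): flips 1 -> legal
(1,2): flips 1 -> legal
(1,4): no bracket -> illegal
(1,5): flips 1 -> legal
(2,1): flips 1 -> legal
(2,5): flips 1 -> legal
(3,1): flips 1 -> legal
(3,4): no bracket -> illegal
(3,5): flips 1 -> legal
B mobility = 7
-- W to move --
(0,2): flips 1 -> legal
(0,3): no bracket -> illegal
(0,4): flips 1 -> legal
(1,2): no bracket -> illegal
(1,4): no bracket -> illegal
(2,1): no bracket -> illegal
(3,1): no bracket -> illegal
(3,4): no bracket -> illegal
(3,5): no bracket -> illegal
(4,1): no bracket -> illegal
(4,2): flips 2 -> legal
(5,2): no bracket -> illegal
(5,3): no bracket -> illegal
(5,4): no bracket -> illegal
(5,5): flips 2 -> legal
W mobility = 4

Answer: B=7 W=4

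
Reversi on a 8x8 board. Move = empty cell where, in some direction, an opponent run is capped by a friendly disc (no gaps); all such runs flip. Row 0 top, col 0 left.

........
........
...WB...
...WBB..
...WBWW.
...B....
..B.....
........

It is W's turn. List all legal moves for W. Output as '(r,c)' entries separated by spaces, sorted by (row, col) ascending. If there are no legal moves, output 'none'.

Answer: (1,3) (1,5) (2,5) (3,6) (5,5) (6,3)

Derivation:
(1,3): flips 2 -> legal
(1,4): no bracket -> illegal
(1,5): flips 1 -> legal
(2,5): flips 3 -> legal
(2,6): no bracket -> illegal
(3,6): flips 2 -> legal
(4,2): no bracket -> illegal
(5,1): no bracket -> illegal
(5,2): no bracket -> illegal
(5,4): no bracket -> illegal
(5,5): flips 1 -> legal
(6,1): no bracket -> illegal
(6,3): flips 1 -> legal
(6,4): no bracket -> illegal
(7,1): no bracket -> illegal
(7,2): no bracket -> illegal
(7,3): no bracket -> illegal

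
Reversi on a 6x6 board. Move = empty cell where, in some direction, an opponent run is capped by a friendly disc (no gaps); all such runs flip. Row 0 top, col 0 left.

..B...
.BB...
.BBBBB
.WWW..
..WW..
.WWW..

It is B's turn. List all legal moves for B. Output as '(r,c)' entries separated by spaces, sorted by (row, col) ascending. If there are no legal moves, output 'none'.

Answer: (4,0) (4,1) (4,4) (5,4)

Derivation:
(2,0): no bracket -> illegal
(3,0): no bracket -> illegal
(3,4): no bracket -> illegal
(4,0): flips 1 -> legal
(4,1): flips 2 -> legal
(4,4): flips 1 -> legal
(5,0): no bracket -> illegal
(5,4): flips 2 -> legal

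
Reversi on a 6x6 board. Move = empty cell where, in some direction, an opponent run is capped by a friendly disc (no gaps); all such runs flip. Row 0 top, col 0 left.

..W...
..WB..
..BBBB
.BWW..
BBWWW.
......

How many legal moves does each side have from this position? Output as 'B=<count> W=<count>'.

-- B to move --
(0,1): flips 1 -> legal
(0,3): no bracket -> illegal
(1,1): flips 1 -> legal
(2,1): no bracket -> illegal
(3,4): flips 2 -> legal
(3,5): no bracket -> illegal
(4,5): flips 3 -> legal
(5,1): flips 2 -> legal
(5,2): flips 2 -> legal
(5,3): flips 3 -> legal
(5,4): no bracket -> illegal
(5,5): flips 2 -> legal
B mobility = 8
-- W to move --
(0,3): flips 2 -> legal
(0,4): no bracket -> illegal
(1,1): flips 1 -> legal
(1,4): flips 2 -> legal
(1,5): flips 1 -> legal
(2,0): flips 1 -> legal
(2,1): no bracket -> illegal
(3,0): flips 1 -> legal
(3,4): flips 1 -> legal
(3,5): flips 2 -> legal
(5,0): flips 1 -> legal
(5,1): no bracket -> illegal
(5,2): no bracket -> illegal
W mobility = 9

Answer: B=8 W=9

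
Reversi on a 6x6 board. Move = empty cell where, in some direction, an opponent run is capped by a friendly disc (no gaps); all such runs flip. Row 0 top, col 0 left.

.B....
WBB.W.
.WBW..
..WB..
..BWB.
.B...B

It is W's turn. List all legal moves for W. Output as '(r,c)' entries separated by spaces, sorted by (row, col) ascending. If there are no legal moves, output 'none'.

Answer: (0,2) (0,3) (1,3) (3,4) (4,1) (4,5) (5,2)

Derivation:
(0,0): no bracket -> illegal
(0,2): flips 2 -> legal
(0,3): flips 1 -> legal
(1,3): flips 2 -> legal
(2,0): no bracket -> illegal
(2,4): no bracket -> illegal
(3,1): no bracket -> illegal
(3,4): flips 1 -> legal
(3,5): no bracket -> illegal
(4,0): no bracket -> illegal
(4,1): flips 1 -> legal
(4,5): flips 1 -> legal
(5,0): no bracket -> illegal
(5,2): flips 1 -> legal
(5,3): no bracket -> illegal
(5,4): no bracket -> illegal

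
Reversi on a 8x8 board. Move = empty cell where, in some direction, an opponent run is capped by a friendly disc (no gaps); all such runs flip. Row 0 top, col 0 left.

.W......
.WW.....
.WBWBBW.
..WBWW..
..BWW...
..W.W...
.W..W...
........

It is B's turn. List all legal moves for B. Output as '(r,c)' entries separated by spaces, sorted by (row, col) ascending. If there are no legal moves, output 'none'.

(0,0): flips 1 -> legal
(0,2): flips 1 -> legal
(0,3): no bracket -> illegal
(1,0): no bracket -> illegal
(1,3): flips 1 -> legal
(1,4): no bracket -> illegal
(1,5): no bracket -> illegal
(1,6): no bracket -> illegal
(1,7): no bracket -> illegal
(2,0): flips 1 -> legal
(2,7): flips 1 -> legal
(3,0): no bracket -> illegal
(3,1): flips 1 -> legal
(3,6): flips 2 -> legal
(3,7): no bracket -> illegal
(4,1): no bracket -> illegal
(4,5): flips 3 -> legal
(4,6): flips 1 -> legal
(5,0): no bracket -> illegal
(5,1): no bracket -> illegal
(5,3): flips 1 -> legal
(5,5): flips 1 -> legal
(6,0): no bracket -> illegal
(6,2): flips 1 -> legal
(6,3): no bracket -> illegal
(6,5): no bracket -> illegal
(7,0): flips 4 -> legal
(7,1): no bracket -> illegal
(7,2): no bracket -> illegal
(7,3): no bracket -> illegal
(7,4): flips 4 -> legal
(7,5): no bracket -> illegal

Answer: (0,0) (0,2) (1,3) (2,0) (2,7) (3,1) (3,6) (4,5) (4,6) (5,3) (5,5) (6,2) (7,0) (7,4)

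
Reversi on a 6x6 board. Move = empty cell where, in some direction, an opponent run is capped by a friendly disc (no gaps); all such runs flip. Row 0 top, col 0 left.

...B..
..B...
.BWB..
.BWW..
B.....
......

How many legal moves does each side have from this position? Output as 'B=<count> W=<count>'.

-- B to move --
(1,1): no bracket -> illegal
(1,3): flips 1 -> legal
(2,4): no bracket -> illegal
(3,4): flips 2 -> legal
(4,1): flips 1 -> legal
(4,2): flips 2 -> legal
(4,3): flips 2 -> legal
(4,4): no bracket -> illegal
B mobility = 5
-- W to move --
(0,1): no bracket -> illegal
(0,2): flips 1 -> legal
(0,4): no bracket -> illegal
(1,0): flips 1 -> legal
(1,1): no bracket -> illegal
(1,3): flips 1 -> legal
(1,4): flips 1 -> legal
(2,0): flips 1 -> legal
(2,4): flips 1 -> legal
(3,0): flips 1 -> legal
(3,4): no bracket -> illegal
(4,1): no bracket -> illegal
(4,2): no bracket -> illegal
(5,0): no bracket -> illegal
(5,1): no bracket -> illegal
W mobility = 7

Answer: B=5 W=7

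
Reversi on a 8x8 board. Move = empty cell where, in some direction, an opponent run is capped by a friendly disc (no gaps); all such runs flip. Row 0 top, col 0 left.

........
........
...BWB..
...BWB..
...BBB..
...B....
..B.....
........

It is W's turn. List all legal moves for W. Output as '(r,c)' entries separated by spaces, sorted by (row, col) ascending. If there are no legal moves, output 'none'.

Answer: (1,2) (1,6) (2,2) (2,6) (3,2) (3,6) (4,2) (4,6) (5,2) (5,4) (5,6)

Derivation:
(1,2): flips 1 -> legal
(1,3): no bracket -> illegal
(1,4): no bracket -> illegal
(1,5): no bracket -> illegal
(1,6): flips 1 -> legal
(2,2): flips 1 -> legal
(2,6): flips 1 -> legal
(3,2): flips 1 -> legal
(3,6): flips 1 -> legal
(4,2): flips 1 -> legal
(4,6): flips 1 -> legal
(5,1): no bracket -> illegal
(5,2): flips 1 -> legal
(5,4): flips 1 -> legal
(5,5): no bracket -> illegal
(5,6): flips 1 -> legal
(6,1): no bracket -> illegal
(6,3): no bracket -> illegal
(6,4): no bracket -> illegal
(7,1): no bracket -> illegal
(7,2): no bracket -> illegal
(7,3): no bracket -> illegal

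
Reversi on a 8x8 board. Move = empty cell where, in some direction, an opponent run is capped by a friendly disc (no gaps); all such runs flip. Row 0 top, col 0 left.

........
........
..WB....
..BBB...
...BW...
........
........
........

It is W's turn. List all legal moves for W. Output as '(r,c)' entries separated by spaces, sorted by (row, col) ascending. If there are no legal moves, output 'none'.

(1,2): no bracket -> illegal
(1,3): no bracket -> illegal
(1,4): no bracket -> illegal
(2,1): no bracket -> illegal
(2,4): flips 2 -> legal
(2,5): no bracket -> illegal
(3,1): no bracket -> illegal
(3,5): no bracket -> illegal
(4,1): no bracket -> illegal
(4,2): flips 2 -> legal
(4,5): no bracket -> illegal
(5,2): no bracket -> illegal
(5,3): no bracket -> illegal
(5,4): no bracket -> illegal

Answer: (2,4) (4,2)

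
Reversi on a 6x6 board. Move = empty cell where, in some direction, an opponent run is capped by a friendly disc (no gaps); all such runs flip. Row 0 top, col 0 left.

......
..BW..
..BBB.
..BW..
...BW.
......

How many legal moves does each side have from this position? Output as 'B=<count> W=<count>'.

-- B to move --
(0,2): flips 1 -> legal
(0,3): flips 1 -> legal
(0,4): flips 1 -> legal
(1,4): flips 1 -> legal
(3,4): flips 1 -> legal
(3,5): no bracket -> illegal
(4,2): flips 1 -> legal
(4,5): flips 1 -> legal
(5,3): no bracket -> illegal
(5,4): no bracket -> illegal
(5,5): flips 2 -> legal
B mobility = 8
-- W to move --
(0,1): no bracket -> illegal
(0,2): no bracket -> illegal
(0,3): no bracket -> illegal
(1,1): flips 2 -> legal
(1,4): no bracket -> illegal
(1,5): flips 1 -> legal
(2,1): no bracket -> illegal
(2,5): no bracket -> illegal
(3,1): flips 2 -> legal
(3,4): no bracket -> illegal
(3,5): flips 1 -> legal
(4,1): no bracket -> illegal
(4,2): flips 1 -> legal
(5,2): no bracket -> illegal
(5,3): flips 1 -> legal
(5,4): no bracket -> illegal
W mobility = 6

Answer: B=8 W=6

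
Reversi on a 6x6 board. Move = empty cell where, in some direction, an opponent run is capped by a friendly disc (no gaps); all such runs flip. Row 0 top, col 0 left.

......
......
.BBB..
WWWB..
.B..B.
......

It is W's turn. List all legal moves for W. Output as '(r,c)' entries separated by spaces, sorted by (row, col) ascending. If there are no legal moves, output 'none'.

Answer: (1,0) (1,1) (1,2) (1,3) (1,4) (3,4) (5,0) (5,1) (5,2)

Derivation:
(1,0): flips 1 -> legal
(1,1): flips 1 -> legal
(1,2): flips 2 -> legal
(1,3): flips 1 -> legal
(1,4): flips 1 -> legal
(2,0): no bracket -> illegal
(2,4): no bracket -> illegal
(3,4): flips 1 -> legal
(3,5): no bracket -> illegal
(4,0): no bracket -> illegal
(4,2): no bracket -> illegal
(4,3): no bracket -> illegal
(4,5): no bracket -> illegal
(5,0): flips 1 -> legal
(5,1): flips 1 -> legal
(5,2): flips 1 -> legal
(5,3): no bracket -> illegal
(5,4): no bracket -> illegal
(5,5): no bracket -> illegal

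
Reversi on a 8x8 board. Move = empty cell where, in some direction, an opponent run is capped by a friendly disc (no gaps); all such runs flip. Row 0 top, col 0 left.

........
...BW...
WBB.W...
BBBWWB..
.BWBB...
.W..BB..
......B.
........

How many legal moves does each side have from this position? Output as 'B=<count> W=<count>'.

-- B to move --
(0,3): no bracket -> illegal
(0,4): flips 3 -> legal
(0,5): no bracket -> illegal
(1,0): flips 1 -> legal
(1,1): no bracket -> illegal
(1,5): flips 1 -> legal
(2,3): flips 1 -> legal
(2,5): flips 1 -> legal
(4,0): no bracket -> illegal
(4,5): no bracket -> illegal
(5,0): no bracket -> illegal
(5,2): flips 1 -> legal
(5,3): flips 1 -> legal
(6,0): no bracket -> illegal
(6,1): flips 1 -> legal
(6,2): no bracket -> illegal
B mobility = 8
-- W to move --
(0,2): flips 1 -> legal
(0,3): no bracket -> illegal
(0,4): no bracket -> illegal
(1,0): no bracket -> illegal
(1,1): flips 4 -> legal
(1,2): flips 3 -> legal
(2,3): flips 2 -> legal
(2,5): no bracket -> illegal
(2,6): no bracket -> illegal
(3,6): flips 1 -> legal
(4,0): flips 2 -> legal
(4,5): flips 2 -> legal
(4,6): flips 1 -> legal
(5,0): no bracket -> illegal
(5,2): flips 1 -> legal
(5,3): flips 1 -> legal
(5,6): no bracket -> illegal
(5,7): no bracket -> illegal
(6,3): no bracket -> illegal
(6,4): flips 2 -> legal
(6,5): no bracket -> illegal
(6,7): no bracket -> illegal
(7,5): no bracket -> illegal
(7,6): no bracket -> illegal
(7,7): flips 3 -> legal
W mobility = 12

Answer: B=8 W=12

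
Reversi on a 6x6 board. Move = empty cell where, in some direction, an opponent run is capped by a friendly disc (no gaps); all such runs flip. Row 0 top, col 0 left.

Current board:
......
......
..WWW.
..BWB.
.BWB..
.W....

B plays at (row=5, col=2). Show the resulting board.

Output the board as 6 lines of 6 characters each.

Answer: ......
......
..WWW.
..BWB.
.BBB..
.WB...

Derivation:
Place B at (5,2); scan 8 dirs for brackets.
Dir NW: first cell 'B' (not opp) -> no flip
Dir N: opp run (4,2) capped by B -> flip
Dir NE: first cell 'B' (not opp) -> no flip
Dir W: opp run (5,1), next='.' -> no flip
Dir E: first cell '.' (not opp) -> no flip
Dir SW: edge -> no flip
Dir S: edge -> no flip
Dir SE: edge -> no flip
All flips: (4,2)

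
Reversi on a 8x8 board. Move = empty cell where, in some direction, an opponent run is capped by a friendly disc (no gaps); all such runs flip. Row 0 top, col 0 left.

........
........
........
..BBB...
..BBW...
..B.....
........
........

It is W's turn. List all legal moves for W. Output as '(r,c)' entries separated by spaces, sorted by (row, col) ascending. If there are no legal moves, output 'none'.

Answer: (2,2) (2,4) (4,1)

Derivation:
(2,1): no bracket -> illegal
(2,2): flips 1 -> legal
(2,3): no bracket -> illegal
(2,4): flips 1 -> legal
(2,5): no bracket -> illegal
(3,1): no bracket -> illegal
(3,5): no bracket -> illegal
(4,1): flips 2 -> legal
(4,5): no bracket -> illegal
(5,1): no bracket -> illegal
(5,3): no bracket -> illegal
(5,4): no bracket -> illegal
(6,1): no bracket -> illegal
(6,2): no bracket -> illegal
(6,3): no bracket -> illegal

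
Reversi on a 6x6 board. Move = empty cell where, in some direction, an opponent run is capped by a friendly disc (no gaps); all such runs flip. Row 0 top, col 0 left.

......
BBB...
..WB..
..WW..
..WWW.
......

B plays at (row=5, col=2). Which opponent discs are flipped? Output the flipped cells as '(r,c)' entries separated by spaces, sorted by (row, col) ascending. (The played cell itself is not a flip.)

Dir NW: first cell '.' (not opp) -> no flip
Dir N: opp run (4,2) (3,2) (2,2) capped by B -> flip
Dir NE: opp run (4,3), next='.' -> no flip
Dir W: first cell '.' (not opp) -> no flip
Dir E: first cell '.' (not opp) -> no flip
Dir SW: edge -> no flip
Dir S: edge -> no flip
Dir SE: edge -> no flip

Answer: (2,2) (3,2) (4,2)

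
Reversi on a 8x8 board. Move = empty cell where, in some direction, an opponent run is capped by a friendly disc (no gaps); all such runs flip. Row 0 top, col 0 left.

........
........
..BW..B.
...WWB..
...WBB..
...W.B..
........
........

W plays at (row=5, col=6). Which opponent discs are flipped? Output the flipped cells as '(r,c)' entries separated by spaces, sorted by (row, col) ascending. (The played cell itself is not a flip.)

Answer: (4,5)

Derivation:
Dir NW: opp run (4,5) capped by W -> flip
Dir N: first cell '.' (not opp) -> no flip
Dir NE: first cell '.' (not opp) -> no flip
Dir W: opp run (5,5), next='.' -> no flip
Dir E: first cell '.' (not opp) -> no flip
Dir SW: first cell '.' (not opp) -> no flip
Dir S: first cell '.' (not opp) -> no flip
Dir SE: first cell '.' (not opp) -> no flip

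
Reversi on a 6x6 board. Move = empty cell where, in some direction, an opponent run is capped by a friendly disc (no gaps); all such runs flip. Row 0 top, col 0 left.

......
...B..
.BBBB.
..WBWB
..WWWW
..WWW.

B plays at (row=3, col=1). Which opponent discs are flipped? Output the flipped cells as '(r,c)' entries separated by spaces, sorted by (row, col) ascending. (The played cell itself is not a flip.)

Dir NW: first cell '.' (not opp) -> no flip
Dir N: first cell 'B' (not opp) -> no flip
Dir NE: first cell 'B' (not opp) -> no flip
Dir W: first cell '.' (not opp) -> no flip
Dir E: opp run (3,2) capped by B -> flip
Dir SW: first cell '.' (not opp) -> no flip
Dir S: first cell '.' (not opp) -> no flip
Dir SE: opp run (4,2) (5,3), next=edge -> no flip

Answer: (3,2)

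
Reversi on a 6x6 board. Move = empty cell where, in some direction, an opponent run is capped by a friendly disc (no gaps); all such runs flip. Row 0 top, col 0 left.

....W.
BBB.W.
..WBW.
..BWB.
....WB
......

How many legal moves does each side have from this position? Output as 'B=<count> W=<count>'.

Answer: B=6 W=7

Derivation:
-- B to move --
(0,3): no bracket -> illegal
(0,5): flips 1 -> legal
(1,3): no bracket -> illegal
(1,5): no bracket -> illegal
(2,1): flips 1 -> legal
(2,5): flips 1 -> legal
(3,1): no bracket -> illegal
(3,5): no bracket -> illegal
(4,2): no bracket -> illegal
(4,3): flips 2 -> legal
(5,3): no bracket -> illegal
(5,4): flips 1 -> legal
(5,5): flips 3 -> legal
B mobility = 6
-- W to move --
(0,0): flips 1 -> legal
(0,1): no bracket -> illegal
(0,2): flips 1 -> legal
(0,3): no bracket -> illegal
(1,3): flips 1 -> legal
(2,0): no bracket -> illegal
(2,1): no bracket -> illegal
(2,5): no bracket -> illegal
(3,1): flips 1 -> legal
(3,5): flips 1 -> legal
(4,1): flips 2 -> legal
(4,2): flips 1 -> legal
(4,3): no bracket -> illegal
(5,4): no bracket -> illegal
(5,5): no bracket -> illegal
W mobility = 7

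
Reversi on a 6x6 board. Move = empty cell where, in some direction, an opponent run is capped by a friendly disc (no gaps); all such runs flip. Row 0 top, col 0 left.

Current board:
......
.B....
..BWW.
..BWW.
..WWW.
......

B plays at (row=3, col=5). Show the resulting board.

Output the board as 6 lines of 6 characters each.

Answer: ......
.B....
..BWW.
..BBBB
..WWW.
......

Derivation:
Place B at (3,5); scan 8 dirs for brackets.
Dir NW: opp run (2,4), next='.' -> no flip
Dir N: first cell '.' (not opp) -> no flip
Dir NE: edge -> no flip
Dir W: opp run (3,4) (3,3) capped by B -> flip
Dir E: edge -> no flip
Dir SW: opp run (4,4), next='.' -> no flip
Dir S: first cell '.' (not opp) -> no flip
Dir SE: edge -> no flip
All flips: (3,3) (3,4)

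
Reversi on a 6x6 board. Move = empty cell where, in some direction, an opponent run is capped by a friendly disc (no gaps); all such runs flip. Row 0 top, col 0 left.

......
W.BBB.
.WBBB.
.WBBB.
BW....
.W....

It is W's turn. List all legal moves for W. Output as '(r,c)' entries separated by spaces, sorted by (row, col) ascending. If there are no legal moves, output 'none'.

(0,1): no bracket -> illegal
(0,2): no bracket -> illegal
(0,3): flips 1 -> legal
(0,4): flips 2 -> legal
(0,5): flips 3 -> legal
(1,1): no bracket -> illegal
(1,5): no bracket -> illegal
(2,5): flips 3 -> legal
(3,0): no bracket -> illegal
(3,5): flips 3 -> legal
(4,2): no bracket -> illegal
(4,3): flips 1 -> legal
(4,4): no bracket -> illegal
(4,5): no bracket -> illegal
(5,0): no bracket -> illegal

Answer: (0,3) (0,4) (0,5) (2,5) (3,5) (4,3)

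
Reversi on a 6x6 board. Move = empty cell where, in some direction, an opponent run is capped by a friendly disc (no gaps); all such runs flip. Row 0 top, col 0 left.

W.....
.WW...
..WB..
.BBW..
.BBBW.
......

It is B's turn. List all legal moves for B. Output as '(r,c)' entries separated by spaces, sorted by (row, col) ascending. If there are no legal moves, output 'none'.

Answer: (0,1) (0,2) (1,3) (2,1) (2,4) (3,4) (4,5)

Derivation:
(0,1): flips 1 -> legal
(0,2): flips 2 -> legal
(0,3): no bracket -> illegal
(1,0): no bracket -> illegal
(1,3): flips 1 -> legal
(2,0): no bracket -> illegal
(2,1): flips 1 -> legal
(2,4): flips 1 -> legal
(3,4): flips 1 -> legal
(3,5): no bracket -> illegal
(4,5): flips 1 -> legal
(5,3): no bracket -> illegal
(5,4): no bracket -> illegal
(5,5): no bracket -> illegal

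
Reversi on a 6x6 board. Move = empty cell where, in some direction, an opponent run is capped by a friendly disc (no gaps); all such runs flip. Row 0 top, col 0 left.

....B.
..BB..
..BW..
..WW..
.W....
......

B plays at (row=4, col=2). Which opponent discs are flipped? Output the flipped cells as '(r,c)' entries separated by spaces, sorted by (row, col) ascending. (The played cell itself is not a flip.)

Answer: (3,2)

Derivation:
Dir NW: first cell '.' (not opp) -> no flip
Dir N: opp run (3,2) capped by B -> flip
Dir NE: opp run (3,3), next='.' -> no flip
Dir W: opp run (4,1), next='.' -> no flip
Dir E: first cell '.' (not opp) -> no flip
Dir SW: first cell '.' (not opp) -> no flip
Dir S: first cell '.' (not opp) -> no flip
Dir SE: first cell '.' (not opp) -> no flip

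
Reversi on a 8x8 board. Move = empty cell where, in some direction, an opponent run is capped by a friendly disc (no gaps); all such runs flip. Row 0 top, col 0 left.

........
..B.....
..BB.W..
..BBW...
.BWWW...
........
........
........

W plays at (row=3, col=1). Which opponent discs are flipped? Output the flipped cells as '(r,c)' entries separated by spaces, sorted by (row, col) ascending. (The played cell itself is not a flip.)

Dir NW: first cell '.' (not opp) -> no flip
Dir N: first cell '.' (not opp) -> no flip
Dir NE: opp run (2,2), next='.' -> no flip
Dir W: first cell '.' (not opp) -> no flip
Dir E: opp run (3,2) (3,3) capped by W -> flip
Dir SW: first cell '.' (not opp) -> no flip
Dir S: opp run (4,1), next='.' -> no flip
Dir SE: first cell 'W' (not opp) -> no flip

Answer: (3,2) (3,3)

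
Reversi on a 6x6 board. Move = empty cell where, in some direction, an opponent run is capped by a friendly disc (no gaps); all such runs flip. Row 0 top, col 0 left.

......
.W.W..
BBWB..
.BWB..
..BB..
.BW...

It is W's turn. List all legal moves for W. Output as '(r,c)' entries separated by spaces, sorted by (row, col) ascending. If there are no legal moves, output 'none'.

(1,0): flips 1 -> legal
(1,2): no bracket -> illegal
(1,4): flips 1 -> legal
(2,4): flips 1 -> legal
(3,0): flips 1 -> legal
(3,4): flips 2 -> legal
(4,0): flips 1 -> legal
(4,1): flips 2 -> legal
(4,4): flips 1 -> legal
(5,0): flips 1 -> legal
(5,3): flips 3 -> legal
(5,4): flips 1 -> legal

Answer: (1,0) (1,4) (2,4) (3,0) (3,4) (4,0) (4,1) (4,4) (5,0) (5,3) (5,4)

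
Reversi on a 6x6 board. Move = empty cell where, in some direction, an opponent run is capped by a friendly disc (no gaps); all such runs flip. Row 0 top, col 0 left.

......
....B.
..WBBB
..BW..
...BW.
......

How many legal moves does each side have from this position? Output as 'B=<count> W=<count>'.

Answer: B=5 W=5

Derivation:
-- B to move --
(1,1): no bracket -> illegal
(1,2): flips 1 -> legal
(1,3): no bracket -> illegal
(2,1): flips 1 -> legal
(3,1): no bracket -> illegal
(3,4): flips 1 -> legal
(3,5): no bracket -> illegal
(4,2): flips 1 -> legal
(4,5): flips 1 -> legal
(5,3): no bracket -> illegal
(5,4): no bracket -> illegal
(5,5): no bracket -> illegal
B mobility = 5
-- W to move --
(0,3): no bracket -> illegal
(0,4): no bracket -> illegal
(0,5): no bracket -> illegal
(1,2): no bracket -> illegal
(1,3): flips 1 -> legal
(1,5): flips 1 -> legal
(2,1): no bracket -> illegal
(3,1): flips 1 -> legal
(3,4): no bracket -> illegal
(3,5): no bracket -> illegal
(4,1): no bracket -> illegal
(4,2): flips 2 -> legal
(5,2): no bracket -> illegal
(5,3): flips 1 -> legal
(5,4): no bracket -> illegal
W mobility = 5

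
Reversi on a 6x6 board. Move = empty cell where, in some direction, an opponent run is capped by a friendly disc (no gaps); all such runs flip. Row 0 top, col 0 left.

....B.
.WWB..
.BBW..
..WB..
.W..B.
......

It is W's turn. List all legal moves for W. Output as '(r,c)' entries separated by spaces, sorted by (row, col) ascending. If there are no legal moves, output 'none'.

(0,2): no bracket -> illegal
(0,3): flips 1 -> legal
(0,5): no bracket -> illegal
(1,0): flips 1 -> legal
(1,4): flips 1 -> legal
(1,5): no bracket -> illegal
(2,0): flips 2 -> legal
(2,4): no bracket -> illegal
(3,0): flips 1 -> legal
(3,1): flips 1 -> legal
(3,4): flips 1 -> legal
(3,5): no bracket -> illegal
(4,2): no bracket -> illegal
(4,3): flips 1 -> legal
(4,5): no bracket -> illegal
(5,3): no bracket -> illegal
(5,4): no bracket -> illegal
(5,5): flips 3 -> legal

Answer: (0,3) (1,0) (1,4) (2,0) (3,0) (3,1) (3,4) (4,3) (5,5)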